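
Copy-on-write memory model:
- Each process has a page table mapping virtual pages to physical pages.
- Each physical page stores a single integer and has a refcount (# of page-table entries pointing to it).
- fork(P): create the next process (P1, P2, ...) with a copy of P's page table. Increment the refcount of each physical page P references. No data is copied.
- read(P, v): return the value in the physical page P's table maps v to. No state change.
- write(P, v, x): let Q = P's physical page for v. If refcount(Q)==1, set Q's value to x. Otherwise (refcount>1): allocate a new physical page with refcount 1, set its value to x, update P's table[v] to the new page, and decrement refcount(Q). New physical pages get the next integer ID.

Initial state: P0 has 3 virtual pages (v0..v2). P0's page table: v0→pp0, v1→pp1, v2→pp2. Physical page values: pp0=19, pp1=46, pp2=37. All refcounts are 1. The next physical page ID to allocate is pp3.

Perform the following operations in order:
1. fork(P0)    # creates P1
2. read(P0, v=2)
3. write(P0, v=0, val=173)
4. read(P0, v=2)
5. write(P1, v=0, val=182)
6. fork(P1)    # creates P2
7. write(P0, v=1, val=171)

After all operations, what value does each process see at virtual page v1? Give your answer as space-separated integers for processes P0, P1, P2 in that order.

Op 1: fork(P0) -> P1. 3 ppages; refcounts: pp0:2 pp1:2 pp2:2
Op 2: read(P0, v2) -> 37. No state change.
Op 3: write(P0, v0, 173). refcount(pp0)=2>1 -> COPY to pp3. 4 ppages; refcounts: pp0:1 pp1:2 pp2:2 pp3:1
Op 4: read(P0, v2) -> 37. No state change.
Op 5: write(P1, v0, 182). refcount(pp0)=1 -> write in place. 4 ppages; refcounts: pp0:1 pp1:2 pp2:2 pp3:1
Op 6: fork(P1) -> P2. 4 ppages; refcounts: pp0:2 pp1:3 pp2:3 pp3:1
Op 7: write(P0, v1, 171). refcount(pp1)=3>1 -> COPY to pp4. 5 ppages; refcounts: pp0:2 pp1:2 pp2:3 pp3:1 pp4:1
P0: v1 -> pp4 = 171
P1: v1 -> pp1 = 46
P2: v1 -> pp1 = 46

Answer: 171 46 46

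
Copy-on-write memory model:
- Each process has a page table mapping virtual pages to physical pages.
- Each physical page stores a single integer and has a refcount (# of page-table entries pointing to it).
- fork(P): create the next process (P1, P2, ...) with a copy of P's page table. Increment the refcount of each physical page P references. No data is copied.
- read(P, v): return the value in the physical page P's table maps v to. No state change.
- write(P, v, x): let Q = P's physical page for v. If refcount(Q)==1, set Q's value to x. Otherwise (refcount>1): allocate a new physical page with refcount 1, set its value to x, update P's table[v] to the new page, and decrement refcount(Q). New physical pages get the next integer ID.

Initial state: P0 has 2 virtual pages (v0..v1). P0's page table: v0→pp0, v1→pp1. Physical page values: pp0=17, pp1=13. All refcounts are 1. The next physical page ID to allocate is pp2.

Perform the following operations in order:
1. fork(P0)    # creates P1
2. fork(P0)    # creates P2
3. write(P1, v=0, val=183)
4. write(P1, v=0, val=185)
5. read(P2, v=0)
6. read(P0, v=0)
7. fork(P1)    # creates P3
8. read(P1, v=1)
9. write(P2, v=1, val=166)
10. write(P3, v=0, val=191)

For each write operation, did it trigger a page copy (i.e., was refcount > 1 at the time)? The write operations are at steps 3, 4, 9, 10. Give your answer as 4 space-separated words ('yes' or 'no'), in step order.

Op 1: fork(P0) -> P1. 2 ppages; refcounts: pp0:2 pp1:2
Op 2: fork(P0) -> P2. 2 ppages; refcounts: pp0:3 pp1:3
Op 3: write(P1, v0, 183). refcount(pp0)=3>1 -> COPY to pp2. 3 ppages; refcounts: pp0:2 pp1:3 pp2:1
Op 4: write(P1, v0, 185). refcount(pp2)=1 -> write in place. 3 ppages; refcounts: pp0:2 pp1:3 pp2:1
Op 5: read(P2, v0) -> 17. No state change.
Op 6: read(P0, v0) -> 17. No state change.
Op 7: fork(P1) -> P3. 3 ppages; refcounts: pp0:2 pp1:4 pp2:2
Op 8: read(P1, v1) -> 13. No state change.
Op 9: write(P2, v1, 166). refcount(pp1)=4>1 -> COPY to pp3. 4 ppages; refcounts: pp0:2 pp1:3 pp2:2 pp3:1
Op 10: write(P3, v0, 191). refcount(pp2)=2>1 -> COPY to pp4. 5 ppages; refcounts: pp0:2 pp1:3 pp2:1 pp3:1 pp4:1

yes no yes yes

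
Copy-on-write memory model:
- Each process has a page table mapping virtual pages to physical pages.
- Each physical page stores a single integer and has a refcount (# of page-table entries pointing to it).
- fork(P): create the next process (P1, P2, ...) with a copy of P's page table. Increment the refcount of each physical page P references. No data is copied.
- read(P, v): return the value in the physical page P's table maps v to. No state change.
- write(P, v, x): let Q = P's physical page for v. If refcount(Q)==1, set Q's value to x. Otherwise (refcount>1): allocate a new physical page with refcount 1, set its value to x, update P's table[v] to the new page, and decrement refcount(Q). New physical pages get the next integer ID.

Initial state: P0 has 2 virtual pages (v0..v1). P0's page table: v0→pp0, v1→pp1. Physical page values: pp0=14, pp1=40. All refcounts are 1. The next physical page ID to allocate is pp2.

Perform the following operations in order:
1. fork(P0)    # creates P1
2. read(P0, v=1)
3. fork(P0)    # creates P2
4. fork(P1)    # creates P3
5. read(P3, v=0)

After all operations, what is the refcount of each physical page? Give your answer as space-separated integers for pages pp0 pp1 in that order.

Op 1: fork(P0) -> P1. 2 ppages; refcounts: pp0:2 pp1:2
Op 2: read(P0, v1) -> 40. No state change.
Op 3: fork(P0) -> P2. 2 ppages; refcounts: pp0:3 pp1:3
Op 4: fork(P1) -> P3. 2 ppages; refcounts: pp0:4 pp1:4
Op 5: read(P3, v0) -> 14. No state change.

Answer: 4 4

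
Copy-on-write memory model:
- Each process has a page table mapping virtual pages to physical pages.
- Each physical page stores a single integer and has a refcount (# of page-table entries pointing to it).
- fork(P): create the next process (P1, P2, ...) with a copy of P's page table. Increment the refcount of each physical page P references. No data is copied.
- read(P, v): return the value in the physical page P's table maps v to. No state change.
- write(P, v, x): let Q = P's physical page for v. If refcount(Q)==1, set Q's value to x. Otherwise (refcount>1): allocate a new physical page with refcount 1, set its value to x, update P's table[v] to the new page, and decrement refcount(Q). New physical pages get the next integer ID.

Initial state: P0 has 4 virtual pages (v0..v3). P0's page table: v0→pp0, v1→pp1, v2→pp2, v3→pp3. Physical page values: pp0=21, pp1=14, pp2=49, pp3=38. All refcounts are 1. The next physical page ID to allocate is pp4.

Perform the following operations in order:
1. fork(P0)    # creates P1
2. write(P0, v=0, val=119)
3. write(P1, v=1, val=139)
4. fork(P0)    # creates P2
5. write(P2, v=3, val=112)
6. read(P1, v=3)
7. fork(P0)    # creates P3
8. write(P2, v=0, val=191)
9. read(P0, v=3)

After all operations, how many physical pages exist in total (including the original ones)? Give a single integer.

Op 1: fork(P0) -> P1. 4 ppages; refcounts: pp0:2 pp1:2 pp2:2 pp3:2
Op 2: write(P0, v0, 119). refcount(pp0)=2>1 -> COPY to pp4. 5 ppages; refcounts: pp0:1 pp1:2 pp2:2 pp3:2 pp4:1
Op 3: write(P1, v1, 139). refcount(pp1)=2>1 -> COPY to pp5. 6 ppages; refcounts: pp0:1 pp1:1 pp2:2 pp3:2 pp4:1 pp5:1
Op 4: fork(P0) -> P2. 6 ppages; refcounts: pp0:1 pp1:2 pp2:3 pp3:3 pp4:2 pp5:1
Op 5: write(P2, v3, 112). refcount(pp3)=3>1 -> COPY to pp6. 7 ppages; refcounts: pp0:1 pp1:2 pp2:3 pp3:2 pp4:2 pp5:1 pp6:1
Op 6: read(P1, v3) -> 38. No state change.
Op 7: fork(P0) -> P3. 7 ppages; refcounts: pp0:1 pp1:3 pp2:4 pp3:3 pp4:3 pp5:1 pp6:1
Op 8: write(P2, v0, 191). refcount(pp4)=3>1 -> COPY to pp7. 8 ppages; refcounts: pp0:1 pp1:3 pp2:4 pp3:3 pp4:2 pp5:1 pp6:1 pp7:1
Op 9: read(P0, v3) -> 38. No state change.

Answer: 8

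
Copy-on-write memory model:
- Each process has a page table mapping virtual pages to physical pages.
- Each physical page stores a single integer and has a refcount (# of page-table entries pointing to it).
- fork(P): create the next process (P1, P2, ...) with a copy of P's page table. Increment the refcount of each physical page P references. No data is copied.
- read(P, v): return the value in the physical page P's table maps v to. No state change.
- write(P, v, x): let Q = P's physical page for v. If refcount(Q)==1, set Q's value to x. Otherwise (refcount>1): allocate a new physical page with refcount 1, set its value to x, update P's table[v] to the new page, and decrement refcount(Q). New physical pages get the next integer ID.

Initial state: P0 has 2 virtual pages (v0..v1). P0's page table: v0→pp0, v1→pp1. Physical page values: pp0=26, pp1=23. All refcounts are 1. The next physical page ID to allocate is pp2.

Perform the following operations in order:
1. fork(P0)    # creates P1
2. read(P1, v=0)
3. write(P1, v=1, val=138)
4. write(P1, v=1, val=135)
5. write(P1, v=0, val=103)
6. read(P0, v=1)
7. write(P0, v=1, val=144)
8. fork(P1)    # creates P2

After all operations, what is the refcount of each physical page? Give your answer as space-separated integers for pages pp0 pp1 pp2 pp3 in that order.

Answer: 1 1 2 2

Derivation:
Op 1: fork(P0) -> P1. 2 ppages; refcounts: pp0:2 pp1:2
Op 2: read(P1, v0) -> 26. No state change.
Op 3: write(P1, v1, 138). refcount(pp1)=2>1 -> COPY to pp2. 3 ppages; refcounts: pp0:2 pp1:1 pp2:1
Op 4: write(P1, v1, 135). refcount(pp2)=1 -> write in place. 3 ppages; refcounts: pp0:2 pp1:1 pp2:1
Op 5: write(P1, v0, 103). refcount(pp0)=2>1 -> COPY to pp3. 4 ppages; refcounts: pp0:1 pp1:1 pp2:1 pp3:1
Op 6: read(P0, v1) -> 23. No state change.
Op 7: write(P0, v1, 144). refcount(pp1)=1 -> write in place. 4 ppages; refcounts: pp0:1 pp1:1 pp2:1 pp3:1
Op 8: fork(P1) -> P2. 4 ppages; refcounts: pp0:1 pp1:1 pp2:2 pp3:2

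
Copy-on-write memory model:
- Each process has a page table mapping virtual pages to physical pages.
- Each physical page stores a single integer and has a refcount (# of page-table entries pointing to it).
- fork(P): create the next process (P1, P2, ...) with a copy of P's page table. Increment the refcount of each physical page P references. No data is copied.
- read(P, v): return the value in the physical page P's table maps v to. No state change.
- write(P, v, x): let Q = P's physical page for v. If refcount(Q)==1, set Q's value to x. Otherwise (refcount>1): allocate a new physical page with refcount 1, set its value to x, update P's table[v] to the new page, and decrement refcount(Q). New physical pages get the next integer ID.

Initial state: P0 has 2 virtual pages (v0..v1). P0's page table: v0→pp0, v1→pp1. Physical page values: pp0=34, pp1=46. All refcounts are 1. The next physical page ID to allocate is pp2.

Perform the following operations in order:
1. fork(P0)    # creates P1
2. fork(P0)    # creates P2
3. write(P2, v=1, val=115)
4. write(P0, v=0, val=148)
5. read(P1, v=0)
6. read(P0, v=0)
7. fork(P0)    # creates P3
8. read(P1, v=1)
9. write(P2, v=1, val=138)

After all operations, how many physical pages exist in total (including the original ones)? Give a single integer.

Op 1: fork(P0) -> P1. 2 ppages; refcounts: pp0:2 pp1:2
Op 2: fork(P0) -> P2. 2 ppages; refcounts: pp0:3 pp1:3
Op 3: write(P2, v1, 115). refcount(pp1)=3>1 -> COPY to pp2. 3 ppages; refcounts: pp0:3 pp1:2 pp2:1
Op 4: write(P0, v0, 148). refcount(pp0)=3>1 -> COPY to pp3. 4 ppages; refcounts: pp0:2 pp1:2 pp2:1 pp3:1
Op 5: read(P1, v0) -> 34. No state change.
Op 6: read(P0, v0) -> 148. No state change.
Op 7: fork(P0) -> P3. 4 ppages; refcounts: pp0:2 pp1:3 pp2:1 pp3:2
Op 8: read(P1, v1) -> 46. No state change.
Op 9: write(P2, v1, 138). refcount(pp2)=1 -> write in place. 4 ppages; refcounts: pp0:2 pp1:3 pp2:1 pp3:2

Answer: 4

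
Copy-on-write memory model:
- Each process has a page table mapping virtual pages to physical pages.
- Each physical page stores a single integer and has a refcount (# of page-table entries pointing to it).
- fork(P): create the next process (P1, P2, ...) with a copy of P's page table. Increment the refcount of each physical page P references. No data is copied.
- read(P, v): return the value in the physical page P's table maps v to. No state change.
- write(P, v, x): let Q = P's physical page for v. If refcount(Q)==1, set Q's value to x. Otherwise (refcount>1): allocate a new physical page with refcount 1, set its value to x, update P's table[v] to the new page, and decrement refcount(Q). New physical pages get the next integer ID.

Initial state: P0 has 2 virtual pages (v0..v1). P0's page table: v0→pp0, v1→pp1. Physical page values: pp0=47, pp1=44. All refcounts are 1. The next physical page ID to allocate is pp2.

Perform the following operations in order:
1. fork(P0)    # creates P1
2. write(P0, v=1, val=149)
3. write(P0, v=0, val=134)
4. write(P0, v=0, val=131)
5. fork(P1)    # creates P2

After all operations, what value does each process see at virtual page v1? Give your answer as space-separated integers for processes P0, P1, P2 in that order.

Op 1: fork(P0) -> P1. 2 ppages; refcounts: pp0:2 pp1:2
Op 2: write(P0, v1, 149). refcount(pp1)=2>1 -> COPY to pp2. 3 ppages; refcounts: pp0:2 pp1:1 pp2:1
Op 3: write(P0, v0, 134). refcount(pp0)=2>1 -> COPY to pp3. 4 ppages; refcounts: pp0:1 pp1:1 pp2:1 pp3:1
Op 4: write(P0, v0, 131). refcount(pp3)=1 -> write in place. 4 ppages; refcounts: pp0:1 pp1:1 pp2:1 pp3:1
Op 5: fork(P1) -> P2. 4 ppages; refcounts: pp0:2 pp1:2 pp2:1 pp3:1
P0: v1 -> pp2 = 149
P1: v1 -> pp1 = 44
P2: v1 -> pp1 = 44

Answer: 149 44 44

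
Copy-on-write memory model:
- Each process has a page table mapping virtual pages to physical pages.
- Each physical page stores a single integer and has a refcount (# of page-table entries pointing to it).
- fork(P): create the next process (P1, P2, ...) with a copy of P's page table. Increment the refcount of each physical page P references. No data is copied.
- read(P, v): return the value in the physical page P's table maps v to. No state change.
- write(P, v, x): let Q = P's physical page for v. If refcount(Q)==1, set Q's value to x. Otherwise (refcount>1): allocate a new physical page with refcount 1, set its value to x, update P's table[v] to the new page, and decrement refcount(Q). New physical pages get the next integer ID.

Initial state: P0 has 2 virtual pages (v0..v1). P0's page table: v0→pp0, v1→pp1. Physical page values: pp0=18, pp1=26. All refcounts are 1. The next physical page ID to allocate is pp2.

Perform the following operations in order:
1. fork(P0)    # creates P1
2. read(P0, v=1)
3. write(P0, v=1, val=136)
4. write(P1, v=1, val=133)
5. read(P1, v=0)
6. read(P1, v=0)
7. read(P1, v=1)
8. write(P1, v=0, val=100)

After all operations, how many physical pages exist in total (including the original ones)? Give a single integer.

Op 1: fork(P0) -> P1. 2 ppages; refcounts: pp0:2 pp1:2
Op 2: read(P0, v1) -> 26. No state change.
Op 3: write(P0, v1, 136). refcount(pp1)=2>1 -> COPY to pp2. 3 ppages; refcounts: pp0:2 pp1:1 pp2:1
Op 4: write(P1, v1, 133). refcount(pp1)=1 -> write in place. 3 ppages; refcounts: pp0:2 pp1:1 pp2:1
Op 5: read(P1, v0) -> 18. No state change.
Op 6: read(P1, v0) -> 18. No state change.
Op 7: read(P1, v1) -> 133. No state change.
Op 8: write(P1, v0, 100). refcount(pp0)=2>1 -> COPY to pp3. 4 ppages; refcounts: pp0:1 pp1:1 pp2:1 pp3:1

Answer: 4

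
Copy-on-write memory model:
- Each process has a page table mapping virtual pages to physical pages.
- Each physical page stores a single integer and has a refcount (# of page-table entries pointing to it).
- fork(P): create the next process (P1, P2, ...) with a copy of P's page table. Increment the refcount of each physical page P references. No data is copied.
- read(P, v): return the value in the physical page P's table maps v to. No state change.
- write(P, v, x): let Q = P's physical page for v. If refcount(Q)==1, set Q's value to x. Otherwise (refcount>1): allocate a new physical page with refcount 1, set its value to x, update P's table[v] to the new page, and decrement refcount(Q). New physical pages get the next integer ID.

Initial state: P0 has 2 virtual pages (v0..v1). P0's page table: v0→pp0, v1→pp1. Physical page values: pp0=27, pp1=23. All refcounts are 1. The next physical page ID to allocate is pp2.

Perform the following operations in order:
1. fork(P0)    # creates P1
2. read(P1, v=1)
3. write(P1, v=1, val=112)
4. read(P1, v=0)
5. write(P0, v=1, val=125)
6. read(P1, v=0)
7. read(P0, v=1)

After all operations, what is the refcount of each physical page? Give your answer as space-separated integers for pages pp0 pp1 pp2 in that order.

Answer: 2 1 1

Derivation:
Op 1: fork(P0) -> P1. 2 ppages; refcounts: pp0:2 pp1:2
Op 2: read(P1, v1) -> 23. No state change.
Op 3: write(P1, v1, 112). refcount(pp1)=2>1 -> COPY to pp2. 3 ppages; refcounts: pp0:2 pp1:1 pp2:1
Op 4: read(P1, v0) -> 27. No state change.
Op 5: write(P0, v1, 125). refcount(pp1)=1 -> write in place. 3 ppages; refcounts: pp0:2 pp1:1 pp2:1
Op 6: read(P1, v0) -> 27. No state change.
Op 7: read(P0, v1) -> 125. No state change.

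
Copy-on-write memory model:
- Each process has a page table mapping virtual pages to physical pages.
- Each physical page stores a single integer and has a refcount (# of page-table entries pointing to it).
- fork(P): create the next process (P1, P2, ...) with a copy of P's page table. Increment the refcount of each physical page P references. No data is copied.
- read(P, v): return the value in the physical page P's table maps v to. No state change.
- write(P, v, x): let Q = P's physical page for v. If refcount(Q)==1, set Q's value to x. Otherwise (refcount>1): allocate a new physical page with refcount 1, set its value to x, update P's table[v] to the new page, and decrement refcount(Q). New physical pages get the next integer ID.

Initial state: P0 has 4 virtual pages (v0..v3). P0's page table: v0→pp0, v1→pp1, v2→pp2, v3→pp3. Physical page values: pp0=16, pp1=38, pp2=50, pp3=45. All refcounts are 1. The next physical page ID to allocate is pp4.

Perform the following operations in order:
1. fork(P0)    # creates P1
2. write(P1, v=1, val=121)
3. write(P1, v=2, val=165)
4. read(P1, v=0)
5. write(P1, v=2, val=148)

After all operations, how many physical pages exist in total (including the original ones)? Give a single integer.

Op 1: fork(P0) -> P1. 4 ppages; refcounts: pp0:2 pp1:2 pp2:2 pp3:2
Op 2: write(P1, v1, 121). refcount(pp1)=2>1 -> COPY to pp4. 5 ppages; refcounts: pp0:2 pp1:1 pp2:2 pp3:2 pp4:1
Op 3: write(P1, v2, 165). refcount(pp2)=2>1 -> COPY to pp5. 6 ppages; refcounts: pp0:2 pp1:1 pp2:1 pp3:2 pp4:1 pp5:1
Op 4: read(P1, v0) -> 16. No state change.
Op 5: write(P1, v2, 148). refcount(pp5)=1 -> write in place. 6 ppages; refcounts: pp0:2 pp1:1 pp2:1 pp3:2 pp4:1 pp5:1

Answer: 6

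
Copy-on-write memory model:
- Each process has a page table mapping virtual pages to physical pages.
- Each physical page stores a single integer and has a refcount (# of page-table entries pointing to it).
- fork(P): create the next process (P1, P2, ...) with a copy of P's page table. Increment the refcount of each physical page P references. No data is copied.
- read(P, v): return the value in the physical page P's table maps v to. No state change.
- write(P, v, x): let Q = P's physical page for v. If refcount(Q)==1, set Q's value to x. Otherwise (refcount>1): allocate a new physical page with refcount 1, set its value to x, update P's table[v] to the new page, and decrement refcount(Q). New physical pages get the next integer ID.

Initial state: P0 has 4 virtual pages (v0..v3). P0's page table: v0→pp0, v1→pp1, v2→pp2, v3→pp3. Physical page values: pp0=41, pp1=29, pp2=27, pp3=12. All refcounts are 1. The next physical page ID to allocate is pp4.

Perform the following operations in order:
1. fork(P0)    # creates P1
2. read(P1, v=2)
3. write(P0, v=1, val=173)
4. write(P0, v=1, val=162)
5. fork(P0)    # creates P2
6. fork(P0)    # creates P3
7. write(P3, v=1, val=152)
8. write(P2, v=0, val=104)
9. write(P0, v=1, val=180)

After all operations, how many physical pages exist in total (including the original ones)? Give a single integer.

Op 1: fork(P0) -> P1. 4 ppages; refcounts: pp0:2 pp1:2 pp2:2 pp3:2
Op 2: read(P1, v2) -> 27. No state change.
Op 3: write(P0, v1, 173). refcount(pp1)=2>1 -> COPY to pp4. 5 ppages; refcounts: pp0:2 pp1:1 pp2:2 pp3:2 pp4:1
Op 4: write(P0, v1, 162). refcount(pp4)=1 -> write in place. 5 ppages; refcounts: pp0:2 pp1:1 pp2:2 pp3:2 pp4:1
Op 5: fork(P0) -> P2. 5 ppages; refcounts: pp0:3 pp1:1 pp2:3 pp3:3 pp4:2
Op 6: fork(P0) -> P3. 5 ppages; refcounts: pp0:4 pp1:1 pp2:4 pp3:4 pp4:3
Op 7: write(P3, v1, 152). refcount(pp4)=3>1 -> COPY to pp5. 6 ppages; refcounts: pp0:4 pp1:1 pp2:4 pp3:4 pp4:2 pp5:1
Op 8: write(P2, v0, 104). refcount(pp0)=4>1 -> COPY to pp6. 7 ppages; refcounts: pp0:3 pp1:1 pp2:4 pp3:4 pp4:2 pp5:1 pp6:1
Op 9: write(P0, v1, 180). refcount(pp4)=2>1 -> COPY to pp7. 8 ppages; refcounts: pp0:3 pp1:1 pp2:4 pp3:4 pp4:1 pp5:1 pp6:1 pp7:1

Answer: 8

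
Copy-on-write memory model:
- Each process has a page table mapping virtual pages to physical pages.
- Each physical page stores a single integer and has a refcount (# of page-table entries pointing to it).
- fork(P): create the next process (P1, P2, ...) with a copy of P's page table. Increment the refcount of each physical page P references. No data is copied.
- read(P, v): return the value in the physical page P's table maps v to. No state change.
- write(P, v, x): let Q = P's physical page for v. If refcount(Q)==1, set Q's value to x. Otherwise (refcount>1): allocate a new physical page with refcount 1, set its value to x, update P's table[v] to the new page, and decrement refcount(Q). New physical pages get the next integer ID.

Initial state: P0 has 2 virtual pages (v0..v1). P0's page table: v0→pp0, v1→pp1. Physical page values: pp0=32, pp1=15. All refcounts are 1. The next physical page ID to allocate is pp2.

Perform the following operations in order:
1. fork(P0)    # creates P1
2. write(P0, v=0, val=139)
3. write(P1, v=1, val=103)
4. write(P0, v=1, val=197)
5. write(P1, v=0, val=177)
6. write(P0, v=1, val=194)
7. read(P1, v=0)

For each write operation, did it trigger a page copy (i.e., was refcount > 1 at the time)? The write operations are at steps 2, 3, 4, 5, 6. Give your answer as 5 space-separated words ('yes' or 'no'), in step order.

Op 1: fork(P0) -> P1. 2 ppages; refcounts: pp0:2 pp1:2
Op 2: write(P0, v0, 139). refcount(pp0)=2>1 -> COPY to pp2. 3 ppages; refcounts: pp0:1 pp1:2 pp2:1
Op 3: write(P1, v1, 103). refcount(pp1)=2>1 -> COPY to pp3. 4 ppages; refcounts: pp0:1 pp1:1 pp2:1 pp3:1
Op 4: write(P0, v1, 197). refcount(pp1)=1 -> write in place. 4 ppages; refcounts: pp0:1 pp1:1 pp2:1 pp3:1
Op 5: write(P1, v0, 177). refcount(pp0)=1 -> write in place. 4 ppages; refcounts: pp0:1 pp1:1 pp2:1 pp3:1
Op 6: write(P0, v1, 194). refcount(pp1)=1 -> write in place. 4 ppages; refcounts: pp0:1 pp1:1 pp2:1 pp3:1
Op 7: read(P1, v0) -> 177. No state change.

yes yes no no no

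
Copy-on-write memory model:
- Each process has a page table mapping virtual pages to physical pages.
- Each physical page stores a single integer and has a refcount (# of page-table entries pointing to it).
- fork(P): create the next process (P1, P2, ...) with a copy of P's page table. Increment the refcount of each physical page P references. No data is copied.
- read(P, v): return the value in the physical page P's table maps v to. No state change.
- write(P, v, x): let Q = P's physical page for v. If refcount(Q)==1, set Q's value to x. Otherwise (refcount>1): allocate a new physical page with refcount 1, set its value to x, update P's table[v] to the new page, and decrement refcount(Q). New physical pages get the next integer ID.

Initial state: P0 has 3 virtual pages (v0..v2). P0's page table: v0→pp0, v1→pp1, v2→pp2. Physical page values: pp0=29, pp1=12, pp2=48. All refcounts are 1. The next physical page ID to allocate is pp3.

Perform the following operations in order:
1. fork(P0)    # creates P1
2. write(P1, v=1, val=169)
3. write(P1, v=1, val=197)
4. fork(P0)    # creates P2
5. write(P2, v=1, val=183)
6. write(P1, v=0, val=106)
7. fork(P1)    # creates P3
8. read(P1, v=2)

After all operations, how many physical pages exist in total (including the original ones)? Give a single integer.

Op 1: fork(P0) -> P1. 3 ppages; refcounts: pp0:2 pp1:2 pp2:2
Op 2: write(P1, v1, 169). refcount(pp1)=2>1 -> COPY to pp3. 4 ppages; refcounts: pp0:2 pp1:1 pp2:2 pp3:1
Op 3: write(P1, v1, 197). refcount(pp3)=1 -> write in place. 4 ppages; refcounts: pp0:2 pp1:1 pp2:2 pp3:1
Op 4: fork(P0) -> P2. 4 ppages; refcounts: pp0:3 pp1:2 pp2:3 pp3:1
Op 5: write(P2, v1, 183). refcount(pp1)=2>1 -> COPY to pp4. 5 ppages; refcounts: pp0:3 pp1:1 pp2:3 pp3:1 pp4:1
Op 6: write(P1, v0, 106). refcount(pp0)=3>1 -> COPY to pp5. 6 ppages; refcounts: pp0:2 pp1:1 pp2:3 pp3:1 pp4:1 pp5:1
Op 7: fork(P1) -> P3. 6 ppages; refcounts: pp0:2 pp1:1 pp2:4 pp3:2 pp4:1 pp5:2
Op 8: read(P1, v2) -> 48. No state change.

Answer: 6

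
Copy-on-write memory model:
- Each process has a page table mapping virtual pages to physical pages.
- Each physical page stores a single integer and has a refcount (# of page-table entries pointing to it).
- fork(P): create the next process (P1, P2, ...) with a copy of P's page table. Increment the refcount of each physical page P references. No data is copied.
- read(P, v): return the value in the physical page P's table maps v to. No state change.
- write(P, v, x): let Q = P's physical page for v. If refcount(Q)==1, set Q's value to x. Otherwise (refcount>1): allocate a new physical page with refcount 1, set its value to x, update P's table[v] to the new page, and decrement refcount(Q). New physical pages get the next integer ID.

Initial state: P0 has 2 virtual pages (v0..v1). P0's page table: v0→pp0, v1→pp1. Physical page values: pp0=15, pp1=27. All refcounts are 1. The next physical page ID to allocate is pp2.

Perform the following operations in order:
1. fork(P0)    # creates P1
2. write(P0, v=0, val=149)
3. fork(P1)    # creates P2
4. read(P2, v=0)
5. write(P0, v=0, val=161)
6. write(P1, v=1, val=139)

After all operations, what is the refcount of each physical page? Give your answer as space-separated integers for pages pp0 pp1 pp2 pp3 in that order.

Answer: 2 2 1 1

Derivation:
Op 1: fork(P0) -> P1. 2 ppages; refcounts: pp0:2 pp1:2
Op 2: write(P0, v0, 149). refcount(pp0)=2>1 -> COPY to pp2. 3 ppages; refcounts: pp0:1 pp1:2 pp2:1
Op 3: fork(P1) -> P2. 3 ppages; refcounts: pp0:2 pp1:3 pp2:1
Op 4: read(P2, v0) -> 15. No state change.
Op 5: write(P0, v0, 161). refcount(pp2)=1 -> write in place. 3 ppages; refcounts: pp0:2 pp1:3 pp2:1
Op 6: write(P1, v1, 139). refcount(pp1)=3>1 -> COPY to pp3. 4 ppages; refcounts: pp0:2 pp1:2 pp2:1 pp3:1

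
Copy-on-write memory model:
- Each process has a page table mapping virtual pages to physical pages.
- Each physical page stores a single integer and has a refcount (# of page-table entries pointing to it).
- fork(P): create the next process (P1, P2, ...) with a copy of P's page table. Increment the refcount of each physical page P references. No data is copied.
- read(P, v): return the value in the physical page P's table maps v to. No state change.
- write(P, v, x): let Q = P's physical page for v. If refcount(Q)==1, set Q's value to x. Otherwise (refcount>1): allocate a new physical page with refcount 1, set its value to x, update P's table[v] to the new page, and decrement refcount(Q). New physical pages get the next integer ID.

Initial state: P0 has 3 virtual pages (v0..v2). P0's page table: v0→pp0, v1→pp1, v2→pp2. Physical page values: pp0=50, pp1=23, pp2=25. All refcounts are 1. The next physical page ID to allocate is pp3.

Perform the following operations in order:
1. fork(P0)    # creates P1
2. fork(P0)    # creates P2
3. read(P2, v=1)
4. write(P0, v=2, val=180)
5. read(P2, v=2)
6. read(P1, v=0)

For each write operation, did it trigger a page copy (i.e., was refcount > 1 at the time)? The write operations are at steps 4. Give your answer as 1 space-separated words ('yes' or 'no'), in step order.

Op 1: fork(P0) -> P1. 3 ppages; refcounts: pp0:2 pp1:2 pp2:2
Op 2: fork(P0) -> P2. 3 ppages; refcounts: pp0:3 pp1:3 pp2:3
Op 3: read(P2, v1) -> 23. No state change.
Op 4: write(P0, v2, 180). refcount(pp2)=3>1 -> COPY to pp3. 4 ppages; refcounts: pp0:3 pp1:3 pp2:2 pp3:1
Op 5: read(P2, v2) -> 25. No state change.
Op 6: read(P1, v0) -> 50. No state change.

yes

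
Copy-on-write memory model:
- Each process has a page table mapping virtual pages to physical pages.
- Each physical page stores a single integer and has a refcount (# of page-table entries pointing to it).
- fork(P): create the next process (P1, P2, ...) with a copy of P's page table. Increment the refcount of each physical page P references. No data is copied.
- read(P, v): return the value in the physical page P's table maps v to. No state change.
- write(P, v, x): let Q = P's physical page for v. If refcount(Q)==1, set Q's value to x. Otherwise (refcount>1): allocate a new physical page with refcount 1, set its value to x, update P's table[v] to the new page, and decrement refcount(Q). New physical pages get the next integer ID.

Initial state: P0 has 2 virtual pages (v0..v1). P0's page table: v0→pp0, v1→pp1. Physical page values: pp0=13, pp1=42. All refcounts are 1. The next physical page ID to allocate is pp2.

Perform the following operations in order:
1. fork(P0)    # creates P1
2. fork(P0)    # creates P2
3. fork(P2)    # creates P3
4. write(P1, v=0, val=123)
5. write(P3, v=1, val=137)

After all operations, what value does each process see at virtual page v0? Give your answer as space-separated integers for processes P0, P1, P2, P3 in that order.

Answer: 13 123 13 13

Derivation:
Op 1: fork(P0) -> P1. 2 ppages; refcounts: pp0:2 pp1:2
Op 2: fork(P0) -> P2. 2 ppages; refcounts: pp0:3 pp1:3
Op 3: fork(P2) -> P3. 2 ppages; refcounts: pp0:4 pp1:4
Op 4: write(P1, v0, 123). refcount(pp0)=4>1 -> COPY to pp2. 3 ppages; refcounts: pp0:3 pp1:4 pp2:1
Op 5: write(P3, v1, 137). refcount(pp1)=4>1 -> COPY to pp3. 4 ppages; refcounts: pp0:3 pp1:3 pp2:1 pp3:1
P0: v0 -> pp0 = 13
P1: v0 -> pp2 = 123
P2: v0 -> pp0 = 13
P3: v0 -> pp0 = 13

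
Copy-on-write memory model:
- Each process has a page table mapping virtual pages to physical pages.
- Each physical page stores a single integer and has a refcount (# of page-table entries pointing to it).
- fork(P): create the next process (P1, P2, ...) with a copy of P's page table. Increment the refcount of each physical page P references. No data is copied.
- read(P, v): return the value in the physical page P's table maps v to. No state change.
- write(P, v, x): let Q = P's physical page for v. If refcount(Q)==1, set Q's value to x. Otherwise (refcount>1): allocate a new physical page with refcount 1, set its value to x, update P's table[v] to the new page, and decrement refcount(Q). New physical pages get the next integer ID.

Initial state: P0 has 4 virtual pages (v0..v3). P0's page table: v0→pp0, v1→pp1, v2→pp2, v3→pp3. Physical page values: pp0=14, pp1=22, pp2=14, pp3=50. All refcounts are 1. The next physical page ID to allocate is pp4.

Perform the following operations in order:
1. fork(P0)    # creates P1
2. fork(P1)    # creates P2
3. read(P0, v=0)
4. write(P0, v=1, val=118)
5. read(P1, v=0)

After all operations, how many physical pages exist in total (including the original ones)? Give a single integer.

Op 1: fork(P0) -> P1. 4 ppages; refcounts: pp0:2 pp1:2 pp2:2 pp3:2
Op 2: fork(P1) -> P2. 4 ppages; refcounts: pp0:3 pp1:3 pp2:3 pp3:3
Op 3: read(P0, v0) -> 14. No state change.
Op 4: write(P0, v1, 118). refcount(pp1)=3>1 -> COPY to pp4. 5 ppages; refcounts: pp0:3 pp1:2 pp2:3 pp3:3 pp4:1
Op 5: read(P1, v0) -> 14. No state change.

Answer: 5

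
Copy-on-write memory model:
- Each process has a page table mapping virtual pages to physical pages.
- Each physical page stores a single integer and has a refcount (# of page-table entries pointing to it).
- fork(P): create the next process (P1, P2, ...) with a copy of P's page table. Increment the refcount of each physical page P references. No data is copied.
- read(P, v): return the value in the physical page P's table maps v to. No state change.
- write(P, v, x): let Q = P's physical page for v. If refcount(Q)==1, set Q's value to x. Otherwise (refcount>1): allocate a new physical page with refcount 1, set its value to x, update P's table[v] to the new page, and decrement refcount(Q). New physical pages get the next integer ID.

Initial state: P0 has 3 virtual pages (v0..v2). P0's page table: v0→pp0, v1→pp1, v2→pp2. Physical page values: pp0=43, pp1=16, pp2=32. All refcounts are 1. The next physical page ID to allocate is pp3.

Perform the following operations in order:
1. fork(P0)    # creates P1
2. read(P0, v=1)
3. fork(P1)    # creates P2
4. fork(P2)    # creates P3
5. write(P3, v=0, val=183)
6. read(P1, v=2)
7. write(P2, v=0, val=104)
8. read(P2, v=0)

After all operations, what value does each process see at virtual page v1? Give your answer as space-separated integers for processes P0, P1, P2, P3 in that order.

Op 1: fork(P0) -> P1. 3 ppages; refcounts: pp0:2 pp1:2 pp2:2
Op 2: read(P0, v1) -> 16. No state change.
Op 3: fork(P1) -> P2. 3 ppages; refcounts: pp0:3 pp1:3 pp2:3
Op 4: fork(P2) -> P3. 3 ppages; refcounts: pp0:4 pp1:4 pp2:4
Op 5: write(P3, v0, 183). refcount(pp0)=4>1 -> COPY to pp3. 4 ppages; refcounts: pp0:3 pp1:4 pp2:4 pp3:1
Op 6: read(P1, v2) -> 32. No state change.
Op 7: write(P2, v0, 104). refcount(pp0)=3>1 -> COPY to pp4. 5 ppages; refcounts: pp0:2 pp1:4 pp2:4 pp3:1 pp4:1
Op 8: read(P2, v0) -> 104. No state change.
P0: v1 -> pp1 = 16
P1: v1 -> pp1 = 16
P2: v1 -> pp1 = 16
P3: v1 -> pp1 = 16

Answer: 16 16 16 16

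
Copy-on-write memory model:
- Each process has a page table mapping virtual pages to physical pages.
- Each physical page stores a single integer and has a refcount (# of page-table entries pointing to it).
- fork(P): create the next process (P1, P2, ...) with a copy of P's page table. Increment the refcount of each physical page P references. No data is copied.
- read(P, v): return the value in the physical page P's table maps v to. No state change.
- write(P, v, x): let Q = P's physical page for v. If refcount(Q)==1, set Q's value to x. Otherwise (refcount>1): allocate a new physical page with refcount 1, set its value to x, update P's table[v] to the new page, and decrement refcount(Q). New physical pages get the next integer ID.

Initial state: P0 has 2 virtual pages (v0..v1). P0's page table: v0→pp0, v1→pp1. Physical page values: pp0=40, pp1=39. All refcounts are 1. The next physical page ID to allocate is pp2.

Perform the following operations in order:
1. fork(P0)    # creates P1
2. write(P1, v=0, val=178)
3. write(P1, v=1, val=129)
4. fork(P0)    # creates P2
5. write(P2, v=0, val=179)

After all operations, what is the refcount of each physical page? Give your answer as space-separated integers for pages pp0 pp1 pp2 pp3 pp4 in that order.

Answer: 1 2 1 1 1

Derivation:
Op 1: fork(P0) -> P1. 2 ppages; refcounts: pp0:2 pp1:2
Op 2: write(P1, v0, 178). refcount(pp0)=2>1 -> COPY to pp2. 3 ppages; refcounts: pp0:1 pp1:2 pp2:1
Op 3: write(P1, v1, 129). refcount(pp1)=2>1 -> COPY to pp3. 4 ppages; refcounts: pp0:1 pp1:1 pp2:1 pp3:1
Op 4: fork(P0) -> P2. 4 ppages; refcounts: pp0:2 pp1:2 pp2:1 pp3:1
Op 5: write(P2, v0, 179). refcount(pp0)=2>1 -> COPY to pp4. 5 ppages; refcounts: pp0:1 pp1:2 pp2:1 pp3:1 pp4:1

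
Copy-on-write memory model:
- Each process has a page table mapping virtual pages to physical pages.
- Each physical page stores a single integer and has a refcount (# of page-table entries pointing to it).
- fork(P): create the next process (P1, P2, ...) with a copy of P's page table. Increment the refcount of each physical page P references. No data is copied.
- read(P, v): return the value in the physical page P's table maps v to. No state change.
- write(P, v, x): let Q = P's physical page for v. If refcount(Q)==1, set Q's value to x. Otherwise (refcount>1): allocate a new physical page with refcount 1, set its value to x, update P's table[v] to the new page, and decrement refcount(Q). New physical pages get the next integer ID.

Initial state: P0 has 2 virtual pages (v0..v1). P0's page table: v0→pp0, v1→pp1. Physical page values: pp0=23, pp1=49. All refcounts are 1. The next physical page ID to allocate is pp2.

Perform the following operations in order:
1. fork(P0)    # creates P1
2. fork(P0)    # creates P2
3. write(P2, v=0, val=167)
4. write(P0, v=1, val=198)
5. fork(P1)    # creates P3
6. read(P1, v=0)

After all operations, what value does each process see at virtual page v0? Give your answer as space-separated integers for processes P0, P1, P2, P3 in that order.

Op 1: fork(P0) -> P1. 2 ppages; refcounts: pp0:2 pp1:2
Op 2: fork(P0) -> P2. 2 ppages; refcounts: pp0:3 pp1:3
Op 3: write(P2, v0, 167). refcount(pp0)=3>1 -> COPY to pp2. 3 ppages; refcounts: pp0:2 pp1:3 pp2:1
Op 4: write(P0, v1, 198). refcount(pp1)=3>1 -> COPY to pp3. 4 ppages; refcounts: pp0:2 pp1:2 pp2:1 pp3:1
Op 5: fork(P1) -> P3. 4 ppages; refcounts: pp0:3 pp1:3 pp2:1 pp3:1
Op 6: read(P1, v0) -> 23. No state change.
P0: v0 -> pp0 = 23
P1: v0 -> pp0 = 23
P2: v0 -> pp2 = 167
P3: v0 -> pp0 = 23

Answer: 23 23 167 23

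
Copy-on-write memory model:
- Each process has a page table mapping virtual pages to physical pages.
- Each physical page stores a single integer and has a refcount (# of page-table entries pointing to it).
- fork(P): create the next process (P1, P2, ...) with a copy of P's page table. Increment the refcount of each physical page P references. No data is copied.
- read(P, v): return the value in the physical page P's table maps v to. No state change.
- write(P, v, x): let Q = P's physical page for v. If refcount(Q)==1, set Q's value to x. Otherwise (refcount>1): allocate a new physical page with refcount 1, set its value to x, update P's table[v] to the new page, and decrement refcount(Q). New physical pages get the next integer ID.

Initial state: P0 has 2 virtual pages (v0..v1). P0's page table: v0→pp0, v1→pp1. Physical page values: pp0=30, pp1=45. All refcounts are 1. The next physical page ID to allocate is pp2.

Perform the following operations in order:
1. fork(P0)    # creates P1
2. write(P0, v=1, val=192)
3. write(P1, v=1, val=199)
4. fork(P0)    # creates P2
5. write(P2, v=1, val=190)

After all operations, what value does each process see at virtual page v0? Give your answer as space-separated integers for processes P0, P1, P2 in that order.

Answer: 30 30 30

Derivation:
Op 1: fork(P0) -> P1. 2 ppages; refcounts: pp0:2 pp1:2
Op 2: write(P0, v1, 192). refcount(pp1)=2>1 -> COPY to pp2. 3 ppages; refcounts: pp0:2 pp1:1 pp2:1
Op 3: write(P1, v1, 199). refcount(pp1)=1 -> write in place. 3 ppages; refcounts: pp0:2 pp1:1 pp2:1
Op 4: fork(P0) -> P2. 3 ppages; refcounts: pp0:3 pp1:1 pp2:2
Op 5: write(P2, v1, 190). refcount(pp2)=2>1 -> COPY to pp3. 4 ppages; refcounts: pp0:3 pp1:1 pp2:1 pp3:1
P0: v0 -> pp0 = 30
P1: v0 -> pp0 = 30
P2: v0 -> pp0 = 30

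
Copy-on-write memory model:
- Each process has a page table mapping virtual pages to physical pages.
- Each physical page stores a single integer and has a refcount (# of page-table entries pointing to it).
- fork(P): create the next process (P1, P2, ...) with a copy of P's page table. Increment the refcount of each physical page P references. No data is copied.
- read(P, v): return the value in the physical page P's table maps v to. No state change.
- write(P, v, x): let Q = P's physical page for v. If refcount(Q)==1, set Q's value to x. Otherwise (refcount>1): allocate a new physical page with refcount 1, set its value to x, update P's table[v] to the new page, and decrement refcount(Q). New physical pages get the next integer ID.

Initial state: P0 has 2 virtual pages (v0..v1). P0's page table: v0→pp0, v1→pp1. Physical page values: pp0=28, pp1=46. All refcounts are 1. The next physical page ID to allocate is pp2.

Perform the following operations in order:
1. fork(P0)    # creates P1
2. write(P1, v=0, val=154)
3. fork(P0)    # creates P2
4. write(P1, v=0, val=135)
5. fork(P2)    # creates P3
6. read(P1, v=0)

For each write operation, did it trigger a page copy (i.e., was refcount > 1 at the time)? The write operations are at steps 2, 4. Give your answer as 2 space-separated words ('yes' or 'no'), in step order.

Op 1: fork(P0) -> P1. 2 ppages; refcounts: pp0:2 pp1:2
Op 2: write(P1, v0, 154). refcount(pp0)=2>1 -> COPY to pp2. 3 ppages; refcounts: pp0:1 pp1:2 pp2:1
Op 3: fork(P0) -> P2. 3 ppages; refcounts: pp0:2 pp1:3 pp2:1
Op 4: write(P1, v0, 135). refcount(pp2)=1 -> write in place. 3 ppages; refcounts: pp0:2 pp1:3 pp2:1
Op 5: fork(P2) -> P3. 3 ppages; refcounts: pp0:3 pp1:4 pp2:1
Op 6: read(P1, v0) -> 135. No state change.

yes no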